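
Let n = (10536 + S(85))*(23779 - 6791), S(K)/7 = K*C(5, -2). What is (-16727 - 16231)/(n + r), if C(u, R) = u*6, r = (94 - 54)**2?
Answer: -16479/241111484 ≈ -6.8346e-5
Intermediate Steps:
r = 1600 (r = 40**2 = 1600)
C(u, R) = 6*u
S(K) = 210*K (S(K) = 7*(K*(6*5)) = 7*(K*30) = 7*(30*K) = 210*K)
n = 482221368 (n = (10536 + 210*85)*(23779 - 6791) = (10536 + 17850)*16988 = 28386*16988 = 482221368)
(-16727 - 16231)/(n + r) = (-16727 - 16231)/(482221368 + 1600) = -32958/482222968 = -32958*1/482222968 = -16479/241111484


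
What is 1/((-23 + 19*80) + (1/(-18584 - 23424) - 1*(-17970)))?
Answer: 42008/817769735 ≈ 5.1369e-5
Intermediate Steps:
1/((-23 + 19*80) + (1/(-18584 - 23424) - 1*(-17970))) = 1/((-23 + 1520) + (1/(-42008) + 17970)) = 1/(1497 + (-1/42008 + 17970)) = 1/(1497 + 754883759/42008) = 1/(817769735/42008) = 42008/817769735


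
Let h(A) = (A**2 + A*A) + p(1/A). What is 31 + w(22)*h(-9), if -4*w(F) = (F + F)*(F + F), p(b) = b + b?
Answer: -704425/9 ≈ -78270.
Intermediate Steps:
p(b) = 2*b
w(F) = -F**2 (w(F) = -(F + F)*(F + F)/4 = -2*F*2*F/4 = -F**2)
h(A) = 2/A + 2*A**2 (h(A) = (A**2 + A*A) + 2/A = (A**2 + A**2) + 2/A = 2*A**2 + 2/A = 2/A + 2*A**2)
31 + w(22)*h(-9) = 31 + (-1*22**2)*(2*(1 + (-9)**3)/(-9)) = 31 + (-1*484)*(2*(-1/9)*(1 - 729)) = 31 - 968*(-1)*(-728)/9 = 31 - 484*1456/9 = 31 - 704704/9 = -704425/9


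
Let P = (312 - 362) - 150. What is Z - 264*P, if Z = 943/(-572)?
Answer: 30200657/572 ≈ 52798.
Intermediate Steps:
Z = -943/572 (Z = 943*(-1/572) = -943/572 ≈ -1.6486)
P = -200 (P = -50 - 150 = -200)
Z - 264*P = -943/572 - 264*(-200) = -943/572 + 52800 = 30200657/572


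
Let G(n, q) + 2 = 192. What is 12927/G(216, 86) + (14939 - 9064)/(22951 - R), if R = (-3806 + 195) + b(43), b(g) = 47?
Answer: 68775131/1007570 ≈ 68.258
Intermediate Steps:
G(n, q) = 190 (G(n, q) = -2 + 192 = 190)
R = -3564 (R = (-3806 + 195) + 47 = -3611 + 47 = -3564)
12927/G(216, 86) + (14939 - 9064)/(22951 - R) = 12927/190 + (14939 - 9064)/(22951 - 1*(-3564)) = 12927*(1/190) + 5875/(22951 + 3564) = 12927/190 + 5875/26515 = 12927/190 + 5875*(1/26515) = 12927/190 + 1175/5303 = 68775131/1007570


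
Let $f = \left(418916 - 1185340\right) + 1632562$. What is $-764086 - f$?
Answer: $-1630224$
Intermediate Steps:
$f = 866138$ ($f = -766424 + 1632562 = 866138$)
$-764086 - f = -764086 - 866138 = -1630224$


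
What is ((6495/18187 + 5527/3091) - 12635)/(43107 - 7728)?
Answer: -710168779201/1988866465443 ≈ -0.35707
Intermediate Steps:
((6495/18187 + 5527/3091) - 12635)/(43107 - 7728) = ((6495*(1/18187) + 5527*(1/3091)) - 12635)/35379 = ((6495/18187 + 5527/3091) - 12635)*(1/35379) = (120595594/56216017 - 12635)*(1/35379) = -710168779201/56216017*1/35379 = -710168779201/1988866465443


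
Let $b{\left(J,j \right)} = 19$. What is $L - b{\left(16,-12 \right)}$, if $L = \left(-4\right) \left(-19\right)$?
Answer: $57$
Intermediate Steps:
$L = 76$
$L - b{\left(16,-12 \right)} = 76 - 19 = 57$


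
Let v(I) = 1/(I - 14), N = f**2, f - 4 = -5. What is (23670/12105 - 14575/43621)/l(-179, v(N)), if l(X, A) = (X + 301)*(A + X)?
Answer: -247311623/3332657660784 ≈ -7.4208e-5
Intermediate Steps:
f = -1 (f = 4 - 5 = -1)
N = 1 (N = (-1)**2 = 1)
v(I) = 1/(-14 + I)
l(X, A) = (301 + X)*(A + X)
(23670/12105 - 14575/43621)/l(-179, v(N)) = (23670/12105 - 14575/43621)/((-179)**2 + 301/(-14 + 1) + 301*(-179) - 179/(-14 + 1)) = (23670*(1/12105) - 14575*1/43621)/(32041 + 301/(-13) - 53879 - 179/(-13)) = (526/269 - 14575/43621)/(32041 + 301*(-1/13) - 53879 - 1/13*(-179)) = 19023971/(11734049*(32041 - 301/13 - 53879 + 179/13)) = 19023971/(11734049*(-284016/13)) = (19023971/11734049)*(-13/284016) = -247311623/3332657660784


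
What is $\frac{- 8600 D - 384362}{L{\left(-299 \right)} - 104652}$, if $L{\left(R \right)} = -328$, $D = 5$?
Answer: $\frac{213681}{52490} \approx 4.0709$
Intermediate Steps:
$\frac{- 8600 D - 384362}{L{\left(-299 \right)} - 104652} = \frac{\left(-8600\right) 5 - 384362}{-328 - 104652} = \frac{-43000 - 384362}{-328 - 104652} = - \frac{427362}{-104980} = \left(-427362\right) \left(- \frac{1}{104980}\right) = \frac{213681}{52490}$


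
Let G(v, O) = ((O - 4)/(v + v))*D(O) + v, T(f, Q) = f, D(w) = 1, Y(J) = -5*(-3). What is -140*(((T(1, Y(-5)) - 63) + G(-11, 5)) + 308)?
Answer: -361830/11 ≈ -32894.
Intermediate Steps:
Y(J) = 15
G(v, O) = v + (-4 + O)/(2*v) (G(v, O) = ((O - 4)/(v + v))*1 + v = ((-4 + O)/((2*v)))*1 + v = ((-4 + O)*(1/(2*v)))*1 + v = ((-4 + O)/(2*v))*1 + v = (-4 + O)/(2*v) + v = v + (-4 + O)/(2*v))
-140*(((T(1, Y(-5)) - 63) + G(-11, 5)) + 308) = -140*(((1 - 63) + (-2 + (-11)² + (½)*5)/(-11)) + 308) = -140*((-62 - (-2 + 121 + 5/2)/11) + 308) = -140*((-62 - 1/11*243/2) + 308) = -140*((-62 - 243/22) + 308) = -140*(-1607/22 + 308) = -140*5169/22 = -361830/11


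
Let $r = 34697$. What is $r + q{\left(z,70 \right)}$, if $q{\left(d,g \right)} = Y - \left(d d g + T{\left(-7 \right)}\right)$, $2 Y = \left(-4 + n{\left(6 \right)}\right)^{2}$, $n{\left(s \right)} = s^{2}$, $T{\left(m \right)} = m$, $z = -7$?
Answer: $31786$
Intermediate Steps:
$Y = 512$ ($Y = \frac{\left(-4 + 6^{2}\right)^{2}}{2} = \frac{\left(-4 + 36\right)^{2}}{2} = \frac{32^{2}}{2} = \frac{1}{2} \cdot 1024 = 512$)
$q{\left(d,g \right)} = 519 - g d^{2}$ ($q{\left(d,g \right)} = 512 - \left(d d g - 7\right) = 512 - \left(d^{2} g - 7\right) = 512 - \left(g d^{2} - 7\right) = 512 - \left(-7 + g d^{2}\right) = 519 - g d^{2}$)
$r + q{\left(z,70 \right)} = 34697 + \left(519 - 70 \left(-7\right)^{2}\right) = 34697 + \left(519 - 70 \cdot 49\right) = 34697 + \left(519 - 3430\right) = 34697 - 2911 = 31786$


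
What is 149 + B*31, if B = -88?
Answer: -2579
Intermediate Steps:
149 + B*31 = 149 - 88*31 = 149 - 2728 = -2579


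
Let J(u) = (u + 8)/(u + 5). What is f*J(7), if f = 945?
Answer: 4725/4 ≈ 1181.3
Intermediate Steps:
J(u) = (8 + u)/(5 + u)
f*J(7) = 945*((8 + 7)/(5 + 7)) = 945*(15/12) = 945*((1/12)*15) = 945*(5/4) = 4725/4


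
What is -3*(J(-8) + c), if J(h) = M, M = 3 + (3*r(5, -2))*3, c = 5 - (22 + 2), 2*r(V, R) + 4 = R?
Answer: 129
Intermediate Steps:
r(V, R) = -2 + R/2
c = -19 (c = 5 - 1*24 = 5 - 24 = -19)
M = -24 (M = 3 + (3*(-2 + (1/2)*(-2)))*3 = 3 + (3*(-2 - 1))*3 = 3 + (3*(-3))*3 = 3 - 9*3 = 3 - 27 = -24)
J(h) = -24
-3*(J(-8) + c) = -3*(-24 - 19) = -3*(-43) = 129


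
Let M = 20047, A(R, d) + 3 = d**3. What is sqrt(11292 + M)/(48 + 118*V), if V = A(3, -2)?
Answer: -11*sqrt(259)/1250 ≈ -0.14162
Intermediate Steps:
A(R, d) = -3 + d**3
V = -11 (V = -3 + (-2)**3 = -3 - 8 = -11)
sqrt(11292 + M)/(48 + 118*V) = sqrt(11292 + 20047)/(48 + 118*(-11)) = sqrt(31339)/(48 - 1298) = (11*sqrt(259))/(-1250) = (11*sqrt(259))*(-1/1250) = -11*sqrt(259)/1250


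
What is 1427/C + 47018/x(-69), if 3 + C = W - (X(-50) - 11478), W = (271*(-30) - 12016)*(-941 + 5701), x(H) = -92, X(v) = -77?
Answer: -1127061552157/2205318384 ≈ -511.07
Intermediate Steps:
W = -95894960 (W = (-8130 - 12016)*4760 = -20146*4760 = -95894960)
C = -95883408 (C = -3 + (-95894960 - (-77 - 11478)) = -3 + (-95894960 - 1*(-11555)) = -3 + (-95894960 + 11555) = -3 - 95883405 = -95883408)
1427/C + 47018/x(-69) = 1427/(-95883408) + 47018/(-92) = 1427*(-1/95883408) + 47018*(-1/92) = -1427/95883408 - 23509/46 = -1127061552157/2205318384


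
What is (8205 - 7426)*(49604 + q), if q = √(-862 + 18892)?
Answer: 38641516 + 779*√18030 ≈ 3.8746e+7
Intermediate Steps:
q = √18030 ≈ 134.28
(8205 - 7426)*(49604 + q) = (8205 - 7426)*(49604 + √18030) = 779*(49604 + √18030) = 38641516 + 779*√18030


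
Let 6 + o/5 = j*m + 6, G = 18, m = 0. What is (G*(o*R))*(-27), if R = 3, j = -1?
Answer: 0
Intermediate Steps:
o = 0 (o = -30 + 5*(-1*0 + 6) = -30 + 5*(0 + 6) = -30 + 5*6 = -30 + 30 = 0)
(G*(o*R))*(-27) = (18*(0*3))*(-27) = (18*0)*(-27) = 0*(-27) = 0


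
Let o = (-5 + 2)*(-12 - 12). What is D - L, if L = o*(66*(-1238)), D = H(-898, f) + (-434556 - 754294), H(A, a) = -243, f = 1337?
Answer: 4693883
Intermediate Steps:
D = -1189093 (D = -243 + (-434556 - 754294) = -243 - 1188850 = -1189093)
o = 72 (o = -3*(-24) = 72)
L = -5882976 (L = 72*(66*(-1238)) = 72*(-81708) = -5882976)
D - L = -1189093 - 1*(-5882976) = -1189093 + 5882976 = 4693883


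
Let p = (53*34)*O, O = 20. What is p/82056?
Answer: 4505/10257 ≈ 0.43921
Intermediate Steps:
p = 36040 (p = (53*34)*20 = 1802*20 = 36040)
p/82056 = 36040/82056 = 36040*(1/82056) = 4505/10257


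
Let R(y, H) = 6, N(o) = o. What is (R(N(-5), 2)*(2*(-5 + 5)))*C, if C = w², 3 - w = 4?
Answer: 0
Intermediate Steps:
w = -1 (w = 3 - 1*4 = 3 - 4 = -1)
C = 1 (C = (-1)² = 1)
(R(N(-5), 2)*(2*(-5 + 5)))*C = (6*(2*(-5 + 5)))*1 = (6*(2*0))*1 = (6*0)*1 = 0*1 = 0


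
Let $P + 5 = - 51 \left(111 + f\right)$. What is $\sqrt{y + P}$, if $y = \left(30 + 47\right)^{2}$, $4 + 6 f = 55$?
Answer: $\frac{i \sqrt{682}}{2} \approx 13.058 i$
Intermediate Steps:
$f = \frac{17}{2}$ ($f = - \frac{2}{3} + \frac{1}{6} \cdot 55 = - \frac{2}{3} + \frac{55}{6} = \frac{17}{2} \approx 8.5$)
$y = 5929$ ($y = 77^{2} = 5929$)
$P = - \frac{12199}{2}$ ($P = -5 - 51 \left(111 + \frac{17}{2}\right) = -5 - \frac{12189}{2} = - \frac{12199}{2} \approx -6099.5$)
$\sqrt{y + P} = \sqrt{5929 - \frac{12199}{2}} = \sqrt{- \frac{341}{2}} = \frac{i \sqrt{682}}{2}$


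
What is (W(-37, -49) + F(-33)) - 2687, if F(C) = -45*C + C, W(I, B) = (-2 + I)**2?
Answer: 286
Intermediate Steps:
F(C) = -44*C
(W(-37, -49) + F(-33)) - 2687 = ((-2 - 37)**2 - 44*(-33)) - 2687 = ((-39)**2 + 1452) - 2687 = (1521 + 1452) - 2687 = 2973 - 2687 = 286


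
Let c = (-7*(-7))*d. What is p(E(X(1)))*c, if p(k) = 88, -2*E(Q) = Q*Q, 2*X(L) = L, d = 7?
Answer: 30184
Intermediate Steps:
X(L) = L/2
E(Q) = -Q**2/2 (E(Q) = -Q*Q/2 = -Q**2/2)
c = 343 (c = -7*(-7)*7 = 49*7 = 343)
p(E(X(1)))*c = 88*343 = 30184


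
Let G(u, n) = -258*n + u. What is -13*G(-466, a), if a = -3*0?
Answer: 6058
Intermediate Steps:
a = 0
G(u, n) = u - 258*n
-13*G(-466, a) = -13*(-466 - 258*0) = -13*(-466 + 0) = -13*(-466) = 6058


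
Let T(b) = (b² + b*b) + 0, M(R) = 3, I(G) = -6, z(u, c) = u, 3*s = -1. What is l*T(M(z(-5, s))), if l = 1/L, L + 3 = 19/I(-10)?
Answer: -108/37 ≈ -2.9189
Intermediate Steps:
s = -⅓ (s = (⅓)*(-1) = -⅓ ≈ -0.33333)
T(b) = 2*b² (T(b) = (b² + b²) + 0 = 2*b² + 0 = 2*b²)
L = -37/6 (L = -3 + 19/(-6) = -3 + 19*(-⅙) = -3 - 19/6 = -37/6 ≈ -6.1667)
l = -6/37 (l = 1/(-37/6) = -6/37 ≈ -0.16216)
l*T(M(z(-5, s))) = -12*3²/37 = -12*9/37 = -6/37*18 = -108/37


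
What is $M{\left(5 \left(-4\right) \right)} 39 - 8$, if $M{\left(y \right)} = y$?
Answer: $-788$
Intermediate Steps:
$M{\left(5 \left(-4\right) \right)} 39 - 8 = 5 \left(-4\right) 39 - 8 = \left(-20\right) 39 - 8 = -780 - 8 = -788$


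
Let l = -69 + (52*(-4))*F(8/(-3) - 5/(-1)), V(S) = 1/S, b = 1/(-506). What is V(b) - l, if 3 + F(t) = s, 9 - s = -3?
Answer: 1435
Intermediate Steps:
b = -1/506 ≈ -0.0019763
s = 12 (s = 9 - 1*(-3) = 9 + 3 = 12)
F(t) = 9 (F(t) = -3 + 12 = 9)
l = -1941 (l = -69 + (52*(-4))*9 = -69 - 208*9 = -69 - 1872 = -1941)
V(b) - l = 1/(-1/506) - 1*(-1941) = -506 + 1941 = 1435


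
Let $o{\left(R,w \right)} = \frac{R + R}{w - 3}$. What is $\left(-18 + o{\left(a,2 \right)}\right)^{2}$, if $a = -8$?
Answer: $4$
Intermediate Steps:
$o{\left(R,w \right)} = \frac{2 R}{-3 + w}$
$\left(-18 + o{\left(a,2 \right)}\right)^{2} = \left(-18 + 2 \left(-8\right) \frac{1}{-3 + 2}\right)^{2} = \left(-18 + 2 \left(-8\right) \frac{1}{-1}\right)^{2} = \left(-18 + 2 \left(-8\right) \left(-1\right)\right)^{2} = \left(-18 + 16\right)^{2} = \left(-2\right)^{2} = 4$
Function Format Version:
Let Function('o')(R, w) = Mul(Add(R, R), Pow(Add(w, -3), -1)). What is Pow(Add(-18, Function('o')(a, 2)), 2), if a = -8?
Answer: 4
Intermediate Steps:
Function('o')(R, w) = Mul(2, R, Pow(Add(-3, w), -1)) (Function('o')(R, w) = Mul(Mul(2, R), Pow(Add(-3, w), -1)) = Mul(2, R, Pow(Add(-3, w), -1)))
Pow(Add(-18, Function('o')(a, 2)), 2) = Pow(Add(-18, Mul(2, -8, Pow(Add(-3, 2), -1))), 2) = Pow(Add(-18, Mul(2, -8, Pow(-1, -1))), 2) = Pow(Add(-18, Mul(2, -8, -1)), 2) = Pow(Add(-18, 16), 2) = Pow(-2, 2) = 4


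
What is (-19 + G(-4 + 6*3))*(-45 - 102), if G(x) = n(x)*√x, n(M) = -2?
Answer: 2793 + 294*√14 ≈ 3893.0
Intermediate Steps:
G(x) = -2*√x
(-19 + G(-4 + 6*3))*(-45 - 102) = (-19 - 2*√(-4 + 6*3))*(-45 - 102) = (-19 - 2*√(-4 + 18))*(-147) = (-19 - 2*√14)*(-147) = 2793 + 294*√14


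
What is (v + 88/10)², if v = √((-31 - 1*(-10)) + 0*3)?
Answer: 1411/25 + 88*I*√21/5 ≈ 56.44 + 80.653*I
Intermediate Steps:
v = I*√21 (v = √((-31 + 10) + 0) = √(-21 + 0) = √(-21) = I*√21 ≈ 4.5826*I)
(v + 88/10)² = (I*√21 + 88/10)² = (I*√21 + 88*(⅒))² = (I*√21 + 44/5)² = (44/5 + I*√21)²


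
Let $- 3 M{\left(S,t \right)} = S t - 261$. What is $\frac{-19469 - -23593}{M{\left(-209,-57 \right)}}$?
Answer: $- \frac{1031}{971} \approx -1.0618$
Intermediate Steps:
$M{\left(S,t \right)} = 87 - \frac{S t}{3}$ ($M{\left(S,t \right)} = - \frac{S t - 261}{3} = - \frac{-261 + S t}{3} = 87 - \frac{S t}{3}$)
$\frac{-19469 - -23593}{M{\left(-209,-57 \right)}} = \frac{-19469 - -23593}{87 - \left(- \frac{209}{3}\right) \left(-57\right)} = \frac{-19469 + 23593}{87 - 3971} = \frac{4124}{-3884} = 4124 \left(- \frac{1}{3884}\right) = - \frac{1031}{971}$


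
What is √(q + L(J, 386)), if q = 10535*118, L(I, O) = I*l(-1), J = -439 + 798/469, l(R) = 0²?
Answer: 7*√25370 ≈ 1115.0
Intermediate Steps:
l(R) = 0
J = -29299/67 (J = -439 + 798*(1/469) = -439 + 114/67 = -29299/67 ≈ -437.30)
L(I, O) = 0 (L(I, O) = I*0 = 0)
q = 1243130
√(q + L(J, 386)) = √(1243130 + 0) = √1243130 = 7*√25370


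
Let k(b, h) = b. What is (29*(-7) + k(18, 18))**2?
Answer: 34225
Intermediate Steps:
(29*(-7) + k(18, 18))**2 = (29*(-7) + 18)**2 = (-203 + 18)**2 = (-185)**2 = 34225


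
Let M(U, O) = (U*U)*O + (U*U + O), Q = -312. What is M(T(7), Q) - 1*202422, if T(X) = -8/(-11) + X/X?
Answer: -24643085/121 ≈ -2.0366e+5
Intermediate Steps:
T(X) = 19/11 (T(X) = -8*(-1/11) + 1 = 8/11 + 1 = 19/11)
M(U, O) = O + U**2 + O*U**2 (M(U, O) = U**2*O + (U**2 + O) = O*U**2 + (O + U**2) = O + U**2 + O*U**2)
M(T(7), Q) - 1*202422 = (-312 + (19/11)**2 - 312*(19/11)**2) - 1*202422 = (-312 + 361/121 - 312*361/121) - 202422 = (-312 + 361/121 - 112632/121) - 202422 = -150023/121 - 202422 = -24643085/121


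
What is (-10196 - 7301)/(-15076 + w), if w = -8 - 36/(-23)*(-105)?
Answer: 402431/350712 ≈ 1.1475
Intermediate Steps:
w = -3964/23 (w = -8 - 36*(-1/23)*(-105) = -8 + (36/23)*(-105) = -8 - 3780/23 = -3964/23 ≈ -172.35)
(-10196 - 7301)/(-15076 + w) = (-10196 - 7301)/(-15076 - 3964/23) = -17497/(-350712/23) = -17497*(-23/350712) = 402431/350712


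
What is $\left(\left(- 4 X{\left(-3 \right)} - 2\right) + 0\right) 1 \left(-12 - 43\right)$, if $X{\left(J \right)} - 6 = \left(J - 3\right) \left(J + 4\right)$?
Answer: $110$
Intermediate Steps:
$X{\left(J \right)} = 6 + \left(-3 + J\right) \left(4 + J\right)$ ($X{\left(J \right)} = 6 + \left(J - 3\right) \left(J + 4\right) = 6 + \left(-3 + J\right) \left(4 + J\right)$)
$\left(\left(- 4 X{\left(-3 \right)} - 2\right) + 0\right) 1 \left(-12 - 43\right) = \left(\left(- 4 \left(-6 - 3 + \left(-3\right)^{2}\right) - 2\right) + 0\right) 1 \left(-12 - 43\right) = \left(\left(- 4 \left(-6 - 3 + 9\right) - 2\right) + 0\right) 1 \left(-55\right) = \left(\left(\left(-4\right) 0 - 2\right) + 0\right) 1 \left(-55\right) = \left(\left(0 - 2\right) + 0\right) 1 \left(-55\right) = \left(-2 + 0\right) 1 \left(-55\right) = \left(-2\right) 1 \left(-55\right) = \left(-2\right) \left(-55\right) = 110$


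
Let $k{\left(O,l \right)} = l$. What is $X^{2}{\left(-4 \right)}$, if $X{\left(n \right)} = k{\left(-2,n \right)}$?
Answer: $16$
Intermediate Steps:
$X{\left(n \right)} = n$
$X^{2}{\left(-4 \right)} = \left(-4\right)^{2} = 16$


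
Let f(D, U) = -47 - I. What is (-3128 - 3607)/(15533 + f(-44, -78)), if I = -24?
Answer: -449/1034 ≈ -0.43424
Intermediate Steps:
f(D, U) = -23 (f(D, U) = -47 - 1*(-24) = -47 + 24 = -23)
(-3128 - 3607)/(15533 + f(-44, -78)) = (-3128 - 3607)/(15533 - 23) = -6735/15510 = -6735*1/15510 = -449/1034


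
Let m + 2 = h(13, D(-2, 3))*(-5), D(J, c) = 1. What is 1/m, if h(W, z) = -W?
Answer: 1/63 ≈ 0.015873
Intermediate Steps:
m = 63 (m = -2 - 1*13*(-5) = -2 - 13*(-5) = -2 + 65 = 63)
1/m = 1/63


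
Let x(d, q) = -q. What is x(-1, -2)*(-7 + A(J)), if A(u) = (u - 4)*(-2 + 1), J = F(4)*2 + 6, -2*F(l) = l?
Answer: -10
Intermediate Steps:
F(l) = -l/2
J = 2 (J = -½*4*2 + 6 = -2*2 + 6 = -4 + 6 = 2)
A(u) = 4 - u (A(u) = (-4 + u)*(-1) = 4 - u)
x(-1, -2)*(-7 + A(J)) = (-1*(-2))*(-7 + (4 - 1*2)) = 2*(-7 + (4 - 2)) = 2*(-7 + 2) = 2*(-5) = -10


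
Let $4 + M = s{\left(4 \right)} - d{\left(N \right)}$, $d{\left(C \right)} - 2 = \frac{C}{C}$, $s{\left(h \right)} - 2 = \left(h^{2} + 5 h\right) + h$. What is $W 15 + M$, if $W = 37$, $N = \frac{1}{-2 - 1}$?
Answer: $590$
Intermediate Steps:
$s{\left(h \right)} = 2 + h^{2} + 6 h$ ($s{\left(h \right)} = 2 + \left(\left(h^{2} + 5 h\right) + h\right) = 2 + \left(h^{2} + 6 h\right) = 2 + h^{2} + 6 h$)
$N = - \frac{1}{3}$ ($N = \frac{1}{-3} = - \frac{1}{3} \approx -0.33333$)
$d{\left(C \right)} = 3$ ($d{\left(C \right)} = 2 + \frac{C}{C} = 2 + 1 = 3$)
$M = 35$ ($M = -4 + \left(\left(2 + 4^{2} + 6 \cdot 4\right) - 3\right) = -4 + \left(\left(2 + 16 + 24\right) - 3\right) = -4 + \left(42 - 3\right) = -4 + 39 = 35$)
$W 15 + M = 37 \cdot 15 + 35 = 555 + 35 = 590$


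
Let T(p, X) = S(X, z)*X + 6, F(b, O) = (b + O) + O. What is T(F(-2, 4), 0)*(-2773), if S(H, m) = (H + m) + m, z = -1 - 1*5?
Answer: -16638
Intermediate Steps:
z = -6 (z = -1 - 5 = -6)
F(b, O) = b + 2*O (F(b, O) = (O + b) + O = b + 2*O)
S(H, m) = H + 2*m
T(p, X) = 6 + X*(-12 + X) (T(p, X) = (X + 2*(-6))*X + 6 = (X - 12)*X + 6 = (-12 + X)*X + 6 = X*(-12 + X) + 6 = 6 + X*(-12 + X))
T(F(-2, 4), 0)*(-2773) = (6 + 0*(-12 + 0))*(-2773) = (6 + 0*(-12))*(-2773) = (6 + 0)*(-2773) = 6*(-2773) = -16638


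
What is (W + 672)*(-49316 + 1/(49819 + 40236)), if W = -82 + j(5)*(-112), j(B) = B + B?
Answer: 470762152174/18011 ≈ 2.6137e+7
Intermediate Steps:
j(B) = 2*B
W = -1202 (W = -82 + (2*5)*(-112) = -82 + 10*(-112) = -82 - 1120 = -1202)
(W + 672)*(-49316 + 1/(49819 + 40236)) = (-1202 + 672)*(-49316 + 1/(49819 + 40236)) = -530*(-49316 + 1/90055) = -530*(-4441152379/90055) = 470762152174/18011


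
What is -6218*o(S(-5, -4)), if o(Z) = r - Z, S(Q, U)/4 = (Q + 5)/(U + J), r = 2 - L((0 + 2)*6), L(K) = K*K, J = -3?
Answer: 882956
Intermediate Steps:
L(K) = K**2
r = -142 (r = 2 - ((0 + 2)*6)**2 = 2 - (2*6)**2 = 2 - 1*12**2 = 2 - 1*144 = 2 - 144 = -142)
S(Q, U) = 4*(5 + Q)/(-3 + U) (S(Q, U) = 4*((Q + 5)/(U - 3)) = 4*((5 + Q)/(-3 + U)) = 4*(5 + Q)/(-3 + U))
o(Z) = -142 - Z
-6218*o(S(-5, -4)) = -6218*(-142 - 4*(5 - 5)/(-3 - 4)) = -6218*(-142 - 4*0/(-7)) = -6218*(-142 - 4*(-1)*0/7) = -6218*(-142 - 1*0) = -6218*(-142 + 0) = -6218*(-142) = 882956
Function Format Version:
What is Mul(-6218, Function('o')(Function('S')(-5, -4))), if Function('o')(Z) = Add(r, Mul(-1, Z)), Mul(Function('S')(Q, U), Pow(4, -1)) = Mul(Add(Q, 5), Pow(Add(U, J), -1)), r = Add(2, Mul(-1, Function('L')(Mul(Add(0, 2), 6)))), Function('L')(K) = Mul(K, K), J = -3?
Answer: 882956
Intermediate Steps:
Function('L')(K) = Pow(K, 2)
r = -142 (r = Add(2, Mul(-1, Pow(Mul(Add(0, 2), 6), 2))) = Add(2, Mul(-1, Pow(Mul(2, 6), 2))) = Add(2, Mul(-1, Pow(12, 2))) = Add(2, Mul(-1, 144)) = Add(2, -144) = -142)
Function('S')(Q, U) = Mul(4, Pow(Add(-3, U), -1), Add(5, Q)) (Function('S')(Q, U) = Mul(4, Mul(Add(Q, 5), Pow(Add(U, -3), -1))) = Mul(4, Mul(Add(5, Q), Pow(Add(-3, U), -1))) = Mul(4, Mul(Pow(Add(-3, U), -1), Add(5, Q))) = Mul(4, Pow(Add(-3, U), -1), Add(5, Q)))
Function('o')(Z) = Add(-142, Mul(-1, Z))
Mul(-6218, Function('o')(Function('S')(-5, -4))) = Mul(-6218, Add(-142, Mul(-1, Mul(4, Pow(Add(-3, -4), -1), Add(5, -5))))) = Mul(-6218, Add(-142, Mul(-1, Mul(4, Pow(-7, -1), 0)))) = Mul(-6218, Add(-142, Mul(-1, Mul(4, Rational(-1, 7), 0)))) = Mul(-6218, Add(-142, Mul(-1, 0))) = Mul(-6218, Add(-142, 0)) = Mul(-6218, -142) = 882956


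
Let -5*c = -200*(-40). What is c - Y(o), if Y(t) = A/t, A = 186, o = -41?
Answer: -65414/41 ≈ -1595.5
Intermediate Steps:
Y(t) = 186/t
c = -1600 (c = -(-40)*(-40) = -1/5*8000 = -1600)
c - Y(o) = -1600 - 186/(-41) = -1600 - 186*(-1)/41 = -1600 - 1*(-186/41) = -1600 + 186/41 = -65414/41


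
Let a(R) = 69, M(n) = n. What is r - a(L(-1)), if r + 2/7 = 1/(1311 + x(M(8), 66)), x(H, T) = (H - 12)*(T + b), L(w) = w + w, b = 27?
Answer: -455408/6573 ≈ -69.285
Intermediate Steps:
L(w) = 2*w
x(H, T) = (-12 + H)*(27 + T) (x(H, T) = (H - 12)*(T + 27) = (-12 + H)*(27 + T))
r = -1871/6573 (r = -2/7 + 1/(1311 + (-324 - 12*66 + 27*8 + 8*66)) = -2/7 + 1/(1311 + (-324 - 792 + 216 + 528)) = -2/7 + 1/(1311 - 372) = -2/7 + 1/939 = -1871/6573 ≈ -0.28465)
r - a(L(-1)) = -1871/6573 - 1*69 = -1871/6573 - 69 = -455408/6573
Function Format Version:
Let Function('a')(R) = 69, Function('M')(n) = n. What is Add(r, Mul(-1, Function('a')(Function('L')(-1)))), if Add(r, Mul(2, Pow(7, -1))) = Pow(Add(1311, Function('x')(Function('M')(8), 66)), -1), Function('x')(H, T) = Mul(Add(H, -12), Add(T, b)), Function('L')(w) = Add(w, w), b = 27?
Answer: Rational(-455408, 6573) ≈ -69.285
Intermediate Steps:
Function('L')(w) = Mul(2, w)
Function('x')(H, T) = Mul(Add(-12, H), Add(27, T)) (Function('x')(H, T) = Mul(Add(H, -12), Add(T, 27)) = Mul(Add(-12, H), Add(27, T)))
r = Rational(-1871, 6573) (r = Add(Rational(-2, 7), Pow(Add(1311, Add(-324, Mul(-12, 66), Mul(27, 8), Mul(8, 66))), -1)) = Add(Rational(-2, 7), Pow(Add(1311, Add(-324, -792, 216, 528)), -1)) = Add(Rational(-2, 7), Pow(Add(1311, -372), -1)) = Add(Rational(-2, 7), Pow(939, -1)) = Add(Rational(-2, 7), Rational(1, 939)) = Rational(-1871, 6573) ≈ -0.28465)
Add(r, Mul(-1, Function('a')(Function('L')(-1)))) = Add(Rational(-1871, 6573), Mul(-1, 69)) = Add(Rational(-1871, 6573), -69) = Rational(-455408, 6573)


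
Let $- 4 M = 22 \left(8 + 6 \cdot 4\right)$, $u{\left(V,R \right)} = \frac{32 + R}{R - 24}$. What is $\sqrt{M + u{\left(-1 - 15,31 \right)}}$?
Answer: $i \sqrt{167} \approx 12.923 i$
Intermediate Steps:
$u{\left(V,R \right)} = \frac{32 + R}{-24 + R}$
$M = -176$ ($M = - \frac{22 \left(8 + 6 \cdot 4\right)}{4} = - \frac{22 \left(8 + 24\right)}{4} = - \frac{22 \cdot 32}{4} = \left(- \frac{1}{4}\right) 704 = -176$)
$\sqrt{M + u{\left(-1 - 15,31 \right)}} = \sqrt{-176 + \frac{32 + 31}{-24 + 31}} = \sqrt{-176 + \frac{1}{7} \cdot 63} = \sqrt{-176 + 9} = \sqrt{-167} = i \sqrt{167}$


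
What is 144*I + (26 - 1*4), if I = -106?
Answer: -15242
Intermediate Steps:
144*I + (26 - 1*4) = 144*(-106) + (26 - 1*4) = -15264 + (26 - 4) = -15264 + 22 = -15242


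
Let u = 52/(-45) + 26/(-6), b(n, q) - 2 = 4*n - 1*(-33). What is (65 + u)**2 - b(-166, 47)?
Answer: 8445409/2025 ≈ 4170.6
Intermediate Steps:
b(n, q) = 35 + 4*n (b(n, q) = 2 + (4*n - 1*(-33)) = 2 + (4*n + 33) = 2 + (33 + 4*n) = 35 + 4*n)
u = -247/45 (u = 52*(-1/45) + 26*(-1/6) = -52/45 - 13/3 = -247/45 ≈ -5.4889)
(65 + u)**2 - b(-166, 47) = (65 - 247/45)**2 - (35 + 4*(-166)) = (2678/45)**2 - (35 - 664) = 7171684/2025 - 1*(-629) = 7171684/2025 + 629 = 8445409/2025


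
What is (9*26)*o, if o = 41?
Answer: 9594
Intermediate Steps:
(9*26)*o = (9*26)*41 = 234*41 = 9594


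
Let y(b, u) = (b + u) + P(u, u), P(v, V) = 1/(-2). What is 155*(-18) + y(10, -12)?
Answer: -5585/2 ≈ -2792.5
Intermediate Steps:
P(v, V) = -½
y(b, u) = -½ + b + u (y(b, u) = (b + u) - ½ = -½ + b + u)
155*(-18) + y(10, -12) = 155*(-18) + (-½ + 10 - 12) = -2790 - 5/2 = -5585/2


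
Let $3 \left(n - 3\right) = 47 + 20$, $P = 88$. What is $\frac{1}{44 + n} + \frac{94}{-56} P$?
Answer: $- \frac{215051}{1456} \approx -147.7$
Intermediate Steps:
$n = \frac{76}{3}$ ($n = 3 + \frac{47 + 20}{3} = 3 + \frac{1}{3} \cdot 67 = 3 + \frac{67}{3} = \frac{76}{3} \approx 25.333$)
$\frac{1}{44 + n} + \frac{94}{-56} P = \frac{1}{44 + \frac{76}{3}} + \frac{94}{-56} \cdot 88 = \frac{1}{\frac{208}{3}} + 94 \left(- \frac{1}{56}\right) 88 = \frac{3}{208} - \frac{1034}{7} = - \frac{215051}{1456}$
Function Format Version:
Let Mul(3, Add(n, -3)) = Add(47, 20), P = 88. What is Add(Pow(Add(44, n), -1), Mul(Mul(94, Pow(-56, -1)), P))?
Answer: Rational(-215051, 1456) ≈ -147.70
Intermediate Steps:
n = Rational(76, 3) (n = Add(3, Mul(Rational(1, 3), Add(47, 20))) = Add(3, Mul(Rational(1, 3), 67)) = Add(3, Rational(67, 3)) = Rational(76, 3) ≈ 25.333)
Add(Pow(Add(44, n), -1), Mul(Mul(94, Pow(-56, -1)), P)) = Add(Pow(Add(44, Rational(76, 3)), -1), Mul(Mul(94, Pow(-56, -1)), 88)) = Add(Pow(Rational(208, 3), -1), Mul(Mul(94, Rational(-1, 56)), 88)) = Add(Rational(3, 208), Mul(Rational(-47, 28), 88)) = Add(Rational(3, 208), Rational(-1034, 7)) = Rational(-215051, 1456)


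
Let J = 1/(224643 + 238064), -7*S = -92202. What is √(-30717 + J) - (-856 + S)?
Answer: -86210/7 + I*√134213084378674/66101 ≈ -12316.0 + 175.26*I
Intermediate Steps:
S = 92202/7 (S = -⅐*(-92202) = 92202/7 ≈ 13172.)
J = 1/462707 ≈ 2.1612e-6
√(-30717 + J) - (-856 + S) = √(-30717 + 1/462707) - (-856 + 92202/7) = √(-14212970918/462707) - 1*86210/7 = I*√134213084378674/66101 - 86210/7 = -86210/7 + I*√134213084378674/66101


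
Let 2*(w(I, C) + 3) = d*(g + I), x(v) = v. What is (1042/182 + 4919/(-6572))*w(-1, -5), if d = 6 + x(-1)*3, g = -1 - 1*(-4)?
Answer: 0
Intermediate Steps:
g = 3 (g = -1 + 4 = 3)
d = 3 (d = 6 - 1*3 = 6 - 3 = 3)
w(I, C) = 3/2 + 3*I/2 (w(I, C) = -3 + (3*(3 + I))/2 = -3 + (9 + 3*I)/2 = -3 + (9/2 + 3*I/2) = 3/2 + 3*I/2)
(1042/182 + 4919/(-6572))*w(-1, -5) = (1042/182 + 4919/(-6572))*(3/2 + (3/2)*(-1)) = (1042*(1/182) + 4919*(-1/6572))*(3/2 - 3/2) = (521/91 - 4919/6572)*0 = (2976383/598052)*0 = 0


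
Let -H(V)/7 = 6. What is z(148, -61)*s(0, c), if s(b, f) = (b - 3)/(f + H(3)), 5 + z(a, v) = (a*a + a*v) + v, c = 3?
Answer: 12810/13 ≈ 985.38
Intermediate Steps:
H(V) = -42 (H(V) = -7*6 = -42)
z(a, v) = -5 + v + a² + a*v (z(a, v) = -5 + ((a*a + a*v) + v) = -5 + ((a² + a*v) + v) = -5 + (v + a² + a*v) = -5 + v + a² + a*v)
s(b, f) = (-3 + b)/(-42 + f) (s(b, f) = (b - 3)/(f - 42) = (-3 + b)/(-42 + f))
z(148, -61)*s(0, c) = (-5 - 61 + 148² + 148*(-61))*((-3 + 0)/(-42 + 3)) = (-5 - 61 + 21904 - 9028)*(-3/(-39)) = 12810*(-1/39*(-3)) = 12810*(1/13) = 12810/13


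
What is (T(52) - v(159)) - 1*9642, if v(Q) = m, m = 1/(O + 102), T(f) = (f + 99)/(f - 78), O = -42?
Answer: -7525303/780 ≈ -9647.8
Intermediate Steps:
T(f) = (99 + f)/(-78 + f)
m = 1/60 (m = 1/(-42 + 102) = 1/60 ≈ 0.016667)
v(Q) = 1/60
(T(52) - v(159)) - 1*9642 = ((99 + 52)/(-78 + 52) - 1*1/60) - 1*9642 = (151/(-26) - 1/60) - 9642 = (-1/26*151 - 1/60) - 9642 = (-151/26 - 1/60) - 9642 = -4543/780 - 9642 = -7525303/780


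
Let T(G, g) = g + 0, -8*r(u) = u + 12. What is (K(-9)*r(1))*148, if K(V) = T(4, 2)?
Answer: -481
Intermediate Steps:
r(u) = -3/2 - u/8 (r(u) = -(u + 12)/8 = -(12 + u)/8 = -3/2 - u/8)
T(G, g) = g
K(V) = 2
(K(-9)*r(1))*148 = (2*(-3/2 - ⅛*1))*148 = (2*(-3/2 - ⅛))*148 = (2*(-13/8))*148 = -13/4*148 = -481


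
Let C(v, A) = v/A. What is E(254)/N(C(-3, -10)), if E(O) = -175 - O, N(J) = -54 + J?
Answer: 1430/179 ≈ 7.9888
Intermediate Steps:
E(254)/N(C(-3, -10)) = (-175 - 1*254)/(-54 - 3/(-10)) = (-175 - 254)/(-54 - 3*(-⅒)) = -429/(-54 + 3/10) = -429/(-537/10) = -429*(-10/537) = 1430/179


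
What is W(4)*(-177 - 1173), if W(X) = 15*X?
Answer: -81000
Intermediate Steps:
W(4)*(-177 - 1173) = (15*4)*(-177 - 1173) = 60*(-1350) = -81000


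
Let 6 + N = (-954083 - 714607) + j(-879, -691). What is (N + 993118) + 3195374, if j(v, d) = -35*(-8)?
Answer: 2520076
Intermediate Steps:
j(v, d) = 280
N = -1668416 (N = -6 + ((-954083 - 714607) + 280) = -6 + (-1668690 + 280) = -6 - 1668410 = -1668416)
(N + 993118) + 3195374 = (-1668416 + 993118) + 3195374 = -675298 + 3195374 = 2520076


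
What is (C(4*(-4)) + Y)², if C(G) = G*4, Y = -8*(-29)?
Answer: 28224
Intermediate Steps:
Y = 232
C(G) = 4*G
(C(4*(-4)) + Y)² = (4*(4*(-4)) + 232)² = (4*(-16) + 232)² = (-64 + 232)² = 168² = 28224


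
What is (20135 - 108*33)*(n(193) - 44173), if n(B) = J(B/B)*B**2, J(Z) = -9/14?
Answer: -15803149573/14 ≈ -1.1288e+9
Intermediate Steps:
J(Z) = -9/14 (J(Z) = -9*1/14 = -9/14)
n(B) = -9*B**2/14
(20135 - 108*33)*(n(193) - 44173) = (20135 - 108*33)*(-9/14*193**2 - 44173) = (20135 - 3564)*(-9/14*37249 - 44173) = 16571*(-335241/14 - 44173) = 16571*(-953663/14) = -15803149573/14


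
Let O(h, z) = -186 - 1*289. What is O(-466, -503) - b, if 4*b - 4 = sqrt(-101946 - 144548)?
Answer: -476 - I*sqrt(246494)/4 ≈ -476.0 - 124.12*I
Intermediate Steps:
O(h, z) = -475 (O(h, z) = -186 - 289 = -475)
b = 1 + I*sqrt(246494)/4 (b = 1 + sqrt(-101946 - 144548)/4 = 1 + sqrt(-246494)/4 = 1 + (I*sqrt(246494))/4 = 1 + I*sqrt(246494)/4 ≈ 1.0 + 124.12*I)
O(-466, -503) - b = -475 - (1 + I*sqrt(246494)/4) = -475 + (-1 - I*sqrt(246494)/4) = -476 - I*sqrt(246494)/4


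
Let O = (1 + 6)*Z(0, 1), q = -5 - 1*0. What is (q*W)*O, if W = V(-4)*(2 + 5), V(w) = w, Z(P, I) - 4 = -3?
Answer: 980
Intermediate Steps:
q = -5 (q = -5 + 0 = -5)
Z(P, I) = 1 (Z(P, I) = 4 - 3 = 1)
W = -28 (W = -4*(2 + 5) = -4*7 = -28)
O = 7 (O = (1 + 6)*1 = 7*1 = 7)
(q*W)*O = -5*(-28)*7 = 140*7 = 980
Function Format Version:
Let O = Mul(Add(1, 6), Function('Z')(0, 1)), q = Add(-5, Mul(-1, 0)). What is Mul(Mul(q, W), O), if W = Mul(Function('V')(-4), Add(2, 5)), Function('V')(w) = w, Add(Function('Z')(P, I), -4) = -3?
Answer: 980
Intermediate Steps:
q = -5 (q = Add(-5, 0) = -5)
Function('Z')(P, I) = 1 (Function('Z')(P, I) = Add(4, -3) = 1)
W = -28 (W = Mul(-4, Add(2, 5)) = Mul(-4, 7) = -28)
O = 7 (O = Mul(Add(1, 6), 1) = Mul(7, 1) = 7)
Mul(Mul(q, W), O) = Mul(Mul(-5, -28), 7) = Mul(140, 7) = 980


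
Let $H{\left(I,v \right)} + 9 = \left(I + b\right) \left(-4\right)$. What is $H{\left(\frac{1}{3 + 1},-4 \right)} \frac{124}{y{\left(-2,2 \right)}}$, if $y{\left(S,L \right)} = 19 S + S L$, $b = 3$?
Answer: $\frac{1364}{21} \approx 64.952$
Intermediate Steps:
$y{\left(S,L \right)} = 19 S + L S$
$H{\left(I,v \right)} = -21 - 4 I$ ($H{\left(I,v \right)} = -9 + \left(I + 3\right) \left(-4\right) = -9 + \left(3 + I\right) \left(-4\right) = -9 - \left(12 + 4 I\right) = -21 - 4 I$)
$H{\left(\frac{1}{3 + 1},-4 \right)} \frac{124}{y{\left(-2,2 \right)}} = \left(-21 - \frac{4}{3 + 1}\right) \frac{124}{\left(-2\right) \left(19 + 2\right)} = \left(-21 - \frac{4}{4}\right) \frac{124}{\left(-2\right) 21} = \left(-21 - 1\right) \frac{124}{-42} = \left(-21 - 1\right) 124 \left(- \frac{1}{42}\right) = \left(-22\right) \left(- \frac{62}{21}\right) = \frac{1364}{21}$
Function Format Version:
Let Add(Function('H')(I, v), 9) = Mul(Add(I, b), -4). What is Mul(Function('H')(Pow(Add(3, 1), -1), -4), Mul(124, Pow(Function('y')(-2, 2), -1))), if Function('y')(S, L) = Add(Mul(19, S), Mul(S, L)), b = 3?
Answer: Rational(1364, 21) ≈ 64.952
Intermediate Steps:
Function('y')(S, L) = Add(Mul(19, S), Mul(L, S))
Function('H')(I, v) = Add(-21, Mul(-4, I)) (Function('H')(I, v) = Add(-9, Mul(Add(I, 3), -4)) = Add(-9, Mul(Add(3, I), -4)) = Add(-9, Add(-12, Mul(-4, I))) = Add(-21, Mul(-4, I)))
Mul(Function('H')(Pow(Add(3, 1), -1), -4), Mul(124, Pow(Function('y')(-2, 2), -1))) = Mul(Add(-21, Mul(-4, Pow(Add(3, 1), -1))), Mul(124, Pow(Mul(-2, Add(19, 2)), -1))) = Mul(Add(-21, Mul(-4, Pow(4, -1))), Mul(124, Pow(Mul(-2, 21), -1))) = Mul(Add(-21, Mul(-4, Rational(1, 4))), Mul(124, Pow(-42, -1))) = Mul(Add(-21, -1), Mul(124, Rational(-1, 42))) = Mul(-22, Rational(-62, 21)) = Rational(1364, 21)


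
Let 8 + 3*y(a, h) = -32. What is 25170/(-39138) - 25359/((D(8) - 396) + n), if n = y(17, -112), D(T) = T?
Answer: 491199491/7853692 ≈ 62.544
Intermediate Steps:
y(a, h) = -40/3 (y(a, h) = -8/3 + (⅓)*(-32) = -8/3 - 32/3 = -40/3)
n = -40/3 ≈ -13.333
25170/(-39138) - 25359/((D(8) - 396) + n) = 25170/(-39138) - 25359/((8 - 396) - 40/3) = 25170*(-1/39138) - 25359/(-388 - 40/3) = -4195/6523 - 25359/(-1204/3) = -4195/6523 - 25359*(-3/1204) = -4195/6523 + 76077/1204 = 491199491/7853692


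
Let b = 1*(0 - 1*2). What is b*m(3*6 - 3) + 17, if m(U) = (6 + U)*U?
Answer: -613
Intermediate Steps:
b = -2 (b = 1*(0 - 2) = 1*(-2) = -2)
m(U) = U*(6 + U)
b*m(3*6 - 3) + 17 = -2*(3*6 - 3)*(6 + (3*6 - 3)) + 17 = -2*(18 - 3)*(6 + (18 - 3)) + 17 = -30*(6 + 15) + 17 = -30*21 + 17 = -2*315 + 17 = -630 + 17 = -613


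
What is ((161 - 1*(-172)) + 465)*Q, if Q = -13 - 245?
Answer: -205884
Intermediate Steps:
Q = -258
((161 - 1*(-172)) + 465)*Q = ((161 - 1*(-172)) + 465)*(-258) = ((161 + 172) + 465)*(-258) = (333 + 465)*(-258) = 798*(-258) = -205884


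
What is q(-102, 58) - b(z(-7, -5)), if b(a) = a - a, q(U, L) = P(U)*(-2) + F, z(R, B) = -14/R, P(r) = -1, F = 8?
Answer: 10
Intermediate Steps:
q(U, L) = 10 (q(U, L) = -1*(-2) + 8 = 2 + 8 = 10)
b(a) = 0
q(-102, 58) - b(z(-7, -5)) = 10 - 1*0 = 10 + 0 = 10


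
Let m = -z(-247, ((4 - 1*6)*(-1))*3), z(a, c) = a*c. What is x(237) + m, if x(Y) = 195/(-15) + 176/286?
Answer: 19105/13 ≈ 1469.6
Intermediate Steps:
x(Y) = -161/13 (x(Y) = 195*(-1/15) + 176*(1/286) = -13 + 8/13 = -161/13)
m = 1482 (m = -(-247)*((4 - 1*6)*(-1))*3 = -(-247)*((4 - 6)*(-1))*3 = -(-247)*-2*(-1)*3 = -(-247)*2*3 = -(-247)*6 = -1*(-1482) = 1482)
x(237) + m = -161/13 + 1482 = 19105/13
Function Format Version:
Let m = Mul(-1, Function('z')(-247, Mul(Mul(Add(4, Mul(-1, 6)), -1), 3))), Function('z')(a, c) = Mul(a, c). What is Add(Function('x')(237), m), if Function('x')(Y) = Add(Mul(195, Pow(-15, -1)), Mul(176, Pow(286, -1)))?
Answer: Rational(19105, 13) ≈ 1469.6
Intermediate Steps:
Function('x')(Y) = Rational(-161, 13) (Function('x')(Y) = Add(Mul(195, Rational(-1, 15)), Mul(176, Rational(1, 286))) = Add(-13, Rational(8, 13)) = Rational(-161, 13))
m = 1482 (m = Mul(-1, Mul(-247, Mul(Mul(Add(4, Mul(-1, 6)), -1), 3))) = Mul(-1, Mul(-247, Mul(Mul(Add(4, -6), -1), 3))) = Mul(-1, Mul(-247, Mul(Mul(-2, -1), 3))) = Mul(-1, Mul(-247, Mul(2, 3))) = Mul(-1, Mul(-247, 6)) = Mul(-1, -1482) = 1482)
Add(Function('x')(237), m) = Add(Rational(-161, 13), 1482) = Rational(19105, 13)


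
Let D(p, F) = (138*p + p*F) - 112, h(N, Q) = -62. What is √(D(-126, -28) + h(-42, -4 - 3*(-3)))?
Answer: I*√14034 ≈ 118.47*I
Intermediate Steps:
D(p, F) = -112 + 138*p + F*p (D(p, F) = (138*p + F*p) - 112 = -112 + 138*p + F*p)
√(D(-126, -28) + h(-42, -4 - 3*(-3))) = √((-112 + 138*(-126) - 28*(-126)) - 62) = √((-112 - 17388 + 3528) - 62) = √(-13972 - 62) = √(-14034) = I*√14034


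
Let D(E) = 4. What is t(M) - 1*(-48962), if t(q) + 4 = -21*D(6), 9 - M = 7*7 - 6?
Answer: 48874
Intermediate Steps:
M = -34 (M = 9 - (7*7 - 6) = 9 - (49 - 6) = 9 - 1*43 = 9 - 43 = -34)
t(q) = -88 (t(q) = -4 - 21*4 = -4 - 84 = -88)
t(M) - 1*(-48962) = -88 - 1*(-48962) = -88 + 48962 = 48874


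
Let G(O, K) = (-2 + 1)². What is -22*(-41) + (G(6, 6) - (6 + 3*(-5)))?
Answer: 912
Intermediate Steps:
G(O, K) = 1 (G(O, K) = (-1)² = 1)
-22*(-41) + (G(6, 6) - (6 + 3*(-5))) = -22*(-41) + (1 - (6 + 3*(-5))) = 902 + (1 - (6 - 15)) = 902 + (1 - 1*(-9)) = 902 + (1 + 9) = 902 + 10 = 912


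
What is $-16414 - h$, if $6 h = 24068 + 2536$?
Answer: $-20848$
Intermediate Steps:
$h = 4434$ ($h = \frac{24068 + 2536}{6} = \frac{1}{6} \cdot 26604 = 4434$)
$-16414 - h = -16414 - 4434 = -20848$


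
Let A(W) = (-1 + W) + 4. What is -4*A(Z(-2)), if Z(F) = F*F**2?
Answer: 20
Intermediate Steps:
Z(F) = F**3
A(W) = 3 + W
-4*A(Z(-2)) = -4*(3 + (-2)**3) = -4*(3 - 8) = -4*(-5) = 20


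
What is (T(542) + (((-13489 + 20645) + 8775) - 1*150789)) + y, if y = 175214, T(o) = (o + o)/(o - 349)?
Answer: 7789792/193 ≈ 40362.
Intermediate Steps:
T(o) = 2*o/(-349 + o) (T(o) = (2*o)/(-349 + o) = 2*o/(-349 + o))
(T(542) + (((-13489 + 20645) + 8775) - 1*150789)) + y = (2*542/(-349 + 542) + (((-13489 + 20645) + 8775) - 1*150789)) + 175214 = (2*542/193 + ((7156 + 8775) - 150789)) + 175214 = (2*542*(1/193) + (15931 - 150789)) + 175214 = (1084/193 - 134858) + 175214 = -26026510/193 + 175214 = 7789792/193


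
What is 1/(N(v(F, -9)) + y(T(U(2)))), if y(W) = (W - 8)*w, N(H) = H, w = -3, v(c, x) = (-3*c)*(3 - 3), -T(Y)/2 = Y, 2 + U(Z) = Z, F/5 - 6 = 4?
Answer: 1/24 ≈ 0.041667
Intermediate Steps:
F = 50 (F = 30 + 5*4 = 30 + 20 = 50)
U(Z) = -2 + Z
T(Y) = -2*Y
v(c, x) = 0 (v(c, x) = -3*c*0 = 0)
y(W) = 24 - 3*W (y(W) = (W - 8)*(-3) = (-8 + W)*(-3) = 24 - 3*W)
1/(N(v(F, -9)) + y(T(U(2)))) = 1/(0 + (24 - (-6)*(-2 + 2))) = 1/(0 + (24 - (-6)*0)) = 1/(0 + (24 - 3*0)) = 1/(0 + (24 + 0)) = 1/(0 + 24) = 1/24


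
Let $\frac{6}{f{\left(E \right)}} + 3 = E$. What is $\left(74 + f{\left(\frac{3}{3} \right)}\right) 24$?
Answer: $1704$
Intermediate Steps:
$f{\left(E \right)} = \frac{6}{-3 + E}$
$\left(74 + f{\left(\frac{3}{3} \right)}\right) 24 = \left(74 + \frac{6}{-3 + \frac{3}{3}}\right) 24 = \left(74 + \frac{6}{-3 + 3 \cdot \frac{1}{3}}\right) 24 = \left(74 + \frac{6}{-3 + 1}\right) 24 = \left(74 + \frac{6}{-2}\right) 24 = \left(74 + 6 \left(- \frac{1}{2}\right)\right) 24 = \left(74 - 3\right) 24 = 71 \cdot 24 = 1704$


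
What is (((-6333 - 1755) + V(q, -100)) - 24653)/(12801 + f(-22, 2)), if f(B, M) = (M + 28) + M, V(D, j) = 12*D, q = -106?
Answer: -34013/12833 ≈ -2.6504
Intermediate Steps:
f(B, M) = 28 + 2*M (f(B, M) = (28 + M) + M = 28 + 2*M)
(((-6333 - 1755) + V(q, -100)) - 24653)/(12801 + f(-22, 2)) = (((-6333 - 1755) + 12*(-106)) - 24653)/(12801 + (28 + 2*2)) = ((-8088 - 1272) - 24653)/(12801 + (28 + 4)) = (-9360 - 24653)/(12801 + 32) = -34013/12833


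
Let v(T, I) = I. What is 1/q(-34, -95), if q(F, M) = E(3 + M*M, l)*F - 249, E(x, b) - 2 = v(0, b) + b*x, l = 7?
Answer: -1/2149219 ≈ -4.6529e-7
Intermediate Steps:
E(x, b) = 2 + b + b*x (E(x, b) = 2 + (b + b*x) = 2 + b + b*x)
q(F, M) = -249 + F*(30 + 7*M²) (q(F, M) = (2 + 7 + 7*(3 + M*M))*F - 249 = (2 + 7 + 7*(3 + M²))*F - 249 = (2 + 7 + (21 + 7*M²))*F - 249 = (30 + 7*M²)*F - 249 = F*(30 + 7*M²) - 249 = -249 + F*(30 + 7*M²))
1/q(-34, -95) = 1/(-249 - 34*(30 + 7*(-95)²)) = 1/(-249 - 34*(30 + 7*9025)) = 1/(-249 - 34*(30 + 63175)) = 1/(-249 - 34*63205) = 1/(-249 - 2148970) = 1/(-2149219) = -1/2149219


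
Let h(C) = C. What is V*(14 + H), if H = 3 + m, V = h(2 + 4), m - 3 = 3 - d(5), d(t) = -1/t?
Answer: 696/5 ≈ 139.20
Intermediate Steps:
m = 31/5 (m = 3 + (3 - (-1)/5) = 3 + (3 - 1*(-⅕)) = 3 + (3 + ⅕) = 3 + 16/5 = 31/5 ≈ 6.2000)
V = 6 (V = 2 + 4 = 6)
H = 46/5 (H = 3 + 31/5 = 46/5 ≈ 9.2000)
V*(14 + H) = 6*(14 + 46/5) = 6*(116/5) = 696/5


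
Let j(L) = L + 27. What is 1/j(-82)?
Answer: -1/55 ≈ -0.018182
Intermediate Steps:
j(L) = 27 + L
1/j(-82) = 1/(27 - 82) = 1/(-55) = -1/55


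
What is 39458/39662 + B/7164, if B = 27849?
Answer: 231204025/47356428 ≈ 4.8822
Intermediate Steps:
39458/39662 + B/7164 = 39458/39662 + 27849/7164 = 39458*(1/39662) + 27849*(1/7164) = 19729/19831 + 9283/2388 = 231204025/47356428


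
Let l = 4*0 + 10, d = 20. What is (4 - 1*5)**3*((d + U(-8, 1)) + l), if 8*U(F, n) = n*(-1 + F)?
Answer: -231/8 ≈ -28.875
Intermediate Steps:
U(F, n) = n*(-1 + F)/8 (U(F, n) = (n*(-1 + F))/8 = n*(-1 + F)/8)
l = 10 (l = 0 + 10 = 10)
(4 - 1*5)**3*((d + U(-8, 1)) + l) = (4 - 1*5)**3*((20 + (1/8)*1*(-1 - 8)) + 10) = (4 - 5)**3*((20 + (1/8)*1*(-9)) + 10) = (-1)**3*((20 - 9/8) + 10) = -(151/8 + 10) = -1*231/8 = -231/8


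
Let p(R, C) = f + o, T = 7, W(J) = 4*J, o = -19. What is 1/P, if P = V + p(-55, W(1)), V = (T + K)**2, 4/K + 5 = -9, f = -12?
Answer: 49/690 ≈ 0.071015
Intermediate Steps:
K = -2/7 (K = 4/(-5 - 9) = 4/(-14) = 4*(-1/14) = -2/7 ≈ -0.28571)
p(R, C) = -31 (p(R, C) = -12 - 19 = -31)
V = 2209/49 (V = (7 - 2/7)**2 = (47/7)**2 = 2209/49 ≈ 45.082)
P = 690/49 (P = 2209/49 - 31 = 690/49 ≈ 14.082)
1/P = 1/(690/49) = 49/690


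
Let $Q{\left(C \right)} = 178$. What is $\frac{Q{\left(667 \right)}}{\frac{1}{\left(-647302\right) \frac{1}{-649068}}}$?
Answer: $\frac{28804939}{162267} \approx 177.52$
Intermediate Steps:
$\frac{Q{\left(667 \right)}}{\frac{1}{\left(-647302\right) \frac{1}{-649068}}} = \frac{178}{\frac{1}{\left(-647302\right) \frac{1}{-649068}}} = \frac{178}{\frac{1}{\left(-647302\right) \left(- \frac{1}{649068}\right)}} = \frac{178}{\frac{1}{\frac{323651}{324534}}} = \frac{178}{\frac{324534}{323651}} = 178 \cdot \frac{323651}{324534} = \frac{28804939}{162267}$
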